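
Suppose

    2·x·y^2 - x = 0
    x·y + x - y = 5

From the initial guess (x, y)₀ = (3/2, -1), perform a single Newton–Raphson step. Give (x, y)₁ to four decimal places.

At (3/2, -1): F = (1.5000, -4.0000).
Jacobian J = [[2·y^2 - 1, 4·x·y], [y + 1, x - 1]].
At the point, J = [[1.0000, -6.0000], [0.0000, 0.5000]] (det J = 0.5000).
Solving J·Δ = −F gives Δ = (46.5000, 8.0000).
Then the next iterate is (x, y)₁ = (48.0000, 7.0000).

(48.0000, 7.0000)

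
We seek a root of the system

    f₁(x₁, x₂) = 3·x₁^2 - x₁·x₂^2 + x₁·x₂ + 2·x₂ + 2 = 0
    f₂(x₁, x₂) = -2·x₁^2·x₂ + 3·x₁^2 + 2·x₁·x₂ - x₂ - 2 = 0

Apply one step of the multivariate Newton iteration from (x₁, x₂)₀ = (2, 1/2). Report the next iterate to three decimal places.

(0.833, -0.101)

At (2, 1/2): F = (15.500, 7.500).
Jacobian J = [[6·x₁ - x₂^2 + x₂, -2·x₁·x₂ + x₁ + 2], [-4·x₁·x₂ + 6·x₁ + 2·x₂, -2·x₁^2 + 2·x₁ - 1]].
At the point, J = [[12.250, 2.000], [9.000, -5.000]] (det J = -79.250).
Solving J·Δ = −F gives Δ = (-1.167, -0.601).
Then the next iterate is (x₁, x₂)₁ = (0.833, -0.101).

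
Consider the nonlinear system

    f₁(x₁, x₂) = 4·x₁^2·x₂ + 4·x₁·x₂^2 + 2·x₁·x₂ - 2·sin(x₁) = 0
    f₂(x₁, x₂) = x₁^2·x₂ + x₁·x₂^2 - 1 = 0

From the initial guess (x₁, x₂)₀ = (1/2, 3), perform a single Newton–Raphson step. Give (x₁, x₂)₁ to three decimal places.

(-8.067, 33.324)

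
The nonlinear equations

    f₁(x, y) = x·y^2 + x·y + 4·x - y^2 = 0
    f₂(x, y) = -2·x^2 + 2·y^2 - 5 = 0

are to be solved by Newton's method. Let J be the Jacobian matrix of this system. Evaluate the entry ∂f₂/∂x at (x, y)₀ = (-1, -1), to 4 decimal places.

4.0000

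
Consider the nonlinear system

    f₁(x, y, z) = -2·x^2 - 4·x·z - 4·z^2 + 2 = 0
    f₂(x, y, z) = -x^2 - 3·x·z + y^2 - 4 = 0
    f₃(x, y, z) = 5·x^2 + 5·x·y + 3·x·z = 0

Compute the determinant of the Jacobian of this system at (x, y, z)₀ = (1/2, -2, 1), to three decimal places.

193.500

J = [[-4·x - 4·z, 0, -4·x - 8·z], [-2·x - 3·z, 2·y, -3·x], [10·x + 5·y + 3·z, 5·x, 3·x]].
At the point, J = [[-6.000, 0.000, -10.000], [-4.000, -4.000, -1.500], [-2.000, 2.500, 1.500]].
det J = 193.500.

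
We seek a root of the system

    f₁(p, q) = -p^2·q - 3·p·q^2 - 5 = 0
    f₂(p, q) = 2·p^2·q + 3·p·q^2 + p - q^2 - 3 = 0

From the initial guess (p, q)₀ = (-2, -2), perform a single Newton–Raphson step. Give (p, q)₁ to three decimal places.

(2.348, -4.141)

At (-2, -2): F = (27.000, -49.000).
Jacobian J = [[-2·p·q - 3·q^2, -p^2 - 6·p·q], [4·p·q + 3·q^2 + 1, 2·p^2 + 6·p·q - 2·q]].
At the point, J = [[-20.000, -28.000], [29.000, 36.000]] (det J = 92.000).
Solving J·Δ = −F gives Δ = (4.348, -2.141).
Then the next iterate is (p, q)₁ = (2.348, -4.141).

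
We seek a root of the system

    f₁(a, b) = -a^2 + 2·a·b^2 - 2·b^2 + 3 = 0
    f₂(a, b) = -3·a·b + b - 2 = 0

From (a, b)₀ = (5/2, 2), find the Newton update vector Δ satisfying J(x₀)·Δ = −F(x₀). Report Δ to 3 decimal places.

(-2.345, -0.143)

At (5/2, 2): F = (8.750, -15.000).
Jacobian J = [[-2·a + 2·b^2, 4·a·b - 4·b], [-3·b, -3·a + 1]].
At the point, J = [[3.000, 12.000], [-6.000, -6.500]] (det J = 52.500).
Solving J·Δ = −F gives Δ = (-2.345, -0.143).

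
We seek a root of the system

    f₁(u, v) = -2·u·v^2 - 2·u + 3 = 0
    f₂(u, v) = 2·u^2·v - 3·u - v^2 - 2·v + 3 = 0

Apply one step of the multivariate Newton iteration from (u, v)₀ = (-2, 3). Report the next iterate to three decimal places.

(-1.333, 1.764)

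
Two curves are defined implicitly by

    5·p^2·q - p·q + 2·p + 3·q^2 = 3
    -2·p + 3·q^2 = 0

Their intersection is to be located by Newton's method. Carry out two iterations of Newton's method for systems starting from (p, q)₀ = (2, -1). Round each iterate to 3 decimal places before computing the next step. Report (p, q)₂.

(0.793, -0.746)

At (2, -1): F = (-14.000, -1.000).
Jacobian J = [[10·p·q - q + 2, 5·p^2 - p + 6·q], [-2, 6·q]].
At the point, J = [[-17.000, 12.000], [-2.000, -6.000]] (det J = 126.000).
Solving J·Δ = −F gives Δ = (-0.762, 0.087).
Then the next iterate is (p, q)₁ = (1.238, -0.913).
Round to (1.238, -0.913) and repeat: F = (-3.88952, 0.02471), J = [[-8.38994, 0.94722], [-2.000, -5.478]].
Δ = (-0.445, 0.167), so (p, q)₂ = (0.793, -0.746).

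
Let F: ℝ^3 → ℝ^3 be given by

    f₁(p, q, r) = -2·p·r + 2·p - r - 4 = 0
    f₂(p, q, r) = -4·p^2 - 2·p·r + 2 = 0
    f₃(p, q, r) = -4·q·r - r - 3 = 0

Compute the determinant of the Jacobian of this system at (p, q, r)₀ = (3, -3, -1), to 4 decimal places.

J = [[-2·r + 2, 0, -2·p - 1], [-8·p - 2·r, 0, -2·p], [0, -4·r, -4·q - 1]].
At the point, J = [[4.0000, 0.0000, -7.0000], [-22.0000, 0.0000, -6.0000], [0.0000, 4.0000, 11.0000]].
det J = 712.0000.

712.0000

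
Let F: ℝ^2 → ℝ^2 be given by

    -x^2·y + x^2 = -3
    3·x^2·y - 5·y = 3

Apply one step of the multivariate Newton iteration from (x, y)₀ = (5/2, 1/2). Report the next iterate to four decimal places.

(1.1654, 0.9462)

At (5/2, 1/2): F = (6.1250, 3.8750).
Jacobian J = [[-2·x·y + 2·x, -x^2], [6·x·y, 3·x^2 - 5]].
At the point, J = [[2.5000, -6.2500], [7.5000, 13.7500]] (det J = 81.2500).
Solving J·Δ = −F gives Δ = (-1.3346, 0.4462).
Then the next iterate is (x, y)₁ = (1.1654, 0.9462).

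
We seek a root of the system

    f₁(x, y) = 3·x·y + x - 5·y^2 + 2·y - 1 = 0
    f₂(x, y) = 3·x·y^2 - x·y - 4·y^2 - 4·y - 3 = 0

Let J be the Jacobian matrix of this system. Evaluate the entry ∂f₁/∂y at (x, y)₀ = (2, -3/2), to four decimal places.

23.0000

∂f₁/∂y = 3·x - 10·y + 2.
At (2, -3/2) this is 23.0000.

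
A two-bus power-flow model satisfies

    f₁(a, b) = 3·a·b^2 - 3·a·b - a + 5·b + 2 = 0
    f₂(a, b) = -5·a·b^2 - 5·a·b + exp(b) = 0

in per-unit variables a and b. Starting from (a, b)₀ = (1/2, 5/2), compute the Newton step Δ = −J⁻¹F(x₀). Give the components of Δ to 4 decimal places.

(-0.1135, -1.6784)

At (1/2, 5/2): F = (19.6250, -9.692506).
Jacobian J = [[3·b^2 - 3·b - 1, 6·a·b - 3·a + 5], [-5·b^2 - 5·b, -10·a·b - 5·a + exp(b)]].
At the point, J = [[10.2500, 11.0000], [-43.7500, -2.817506]] (det J = 452.370563).
Solving J·Δ = −F gives Δ = (-0.1135, -1.6784).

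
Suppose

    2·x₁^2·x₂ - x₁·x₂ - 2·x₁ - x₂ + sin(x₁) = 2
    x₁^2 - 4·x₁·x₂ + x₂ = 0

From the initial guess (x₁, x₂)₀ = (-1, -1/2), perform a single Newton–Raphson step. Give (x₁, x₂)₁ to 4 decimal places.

(0.1934, -0.2000)

At (-1, -1/2): F = (-1.841471, -1.5000).
Jacobian J = [[4·x₁·x₂ - x₂ + cos(x₁) - 2, 2·x₁^2 - x₁ - 1], [2·x₁ - 4·x₂, -4·x₁ + 1]].
At the point, J = [[1.040302, 2.0000], [0.0000, 5.0000]] (det J = 5.201512).
Solving J·Δ = −F gives Δ = (1.1934, 0.3000).
Then the next iterate is (x₁, x₂)₁ = (0.1934, -0.2000).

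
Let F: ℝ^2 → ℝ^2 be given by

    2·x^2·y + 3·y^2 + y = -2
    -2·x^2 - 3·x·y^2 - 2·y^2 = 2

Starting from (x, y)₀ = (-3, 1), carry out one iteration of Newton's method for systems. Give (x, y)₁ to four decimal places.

(-1.3181, 0.8473)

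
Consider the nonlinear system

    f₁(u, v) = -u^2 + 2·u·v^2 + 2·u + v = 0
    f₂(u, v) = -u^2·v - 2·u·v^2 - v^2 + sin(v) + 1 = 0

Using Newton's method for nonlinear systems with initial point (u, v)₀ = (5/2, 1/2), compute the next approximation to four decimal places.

(2.2160, 0.2983)

At (5/2, 1/2): F = (0.5000, -3.145574).
Jacobian J = [[-2·u + 2·v^2 + 2, 4·u·v + 1], [-2·u·v - 2·v^2, -u^2 - 4·u·v - 2·v + cos(v)]].
At the point, J = [[-2.5000, 6.0000], [-3.0000, -11.372417]] (det J = 46.431044).
Solving J·Δ = −F gives Δ = (-0.2840, -0.2017).
Then the next iterate is (u, v)₁ = (2.2160, 0.2983).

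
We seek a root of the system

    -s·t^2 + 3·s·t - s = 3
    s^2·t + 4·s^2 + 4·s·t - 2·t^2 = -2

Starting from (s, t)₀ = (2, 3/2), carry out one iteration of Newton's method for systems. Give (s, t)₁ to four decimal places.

(2.4000, -5.6167)

At (2, 3/2): F = (-0.5000, 31.5000).
Jacobian J = [[-t^2 + 3·t - 1, -2·s·t + 3·s], [2·s·t + 8·s + 4·t, s^2 + 4·s - 4·t]].
At the point, J = [[1.2500, 0.0000], [28.0000, 6.0000]] (det J = 7.5000).
Solving J·Δ = −F gives Δ = (0.4000, -7.1167).
Then the next iterate is (s, t)₁ = (2.4000, -5.6167).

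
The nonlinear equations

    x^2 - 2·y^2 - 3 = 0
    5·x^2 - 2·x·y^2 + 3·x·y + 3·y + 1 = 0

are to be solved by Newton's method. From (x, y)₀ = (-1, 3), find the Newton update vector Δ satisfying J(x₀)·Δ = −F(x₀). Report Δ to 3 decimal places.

At (-1, 3): F = (-20.000, 24.000).
Jacobian J = [[2·x, -4·y], [10·x - 2·y^2 + 3·y, -4·x·y + 3·x + 3]].
At the point, J = [[-2.000, -12.000], [-19.000, 12.000]] (det J = -252.000).
Solving J·Δ = −F gives Δ = (0.190, -1.698).

(0.190, -1.698)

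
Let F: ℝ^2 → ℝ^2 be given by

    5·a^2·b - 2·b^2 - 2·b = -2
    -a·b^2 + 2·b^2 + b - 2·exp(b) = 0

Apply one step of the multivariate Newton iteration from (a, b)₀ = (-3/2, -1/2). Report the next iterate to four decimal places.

(-0.6599, -0.7823)

At (-3/2, -1/2): F = (-3.1250, -0.838061).
Jacobian J = [[10·a·b, 5·a^2 - 4·b - 2], [-b^2, -2·a·b + 4·b - 2·exp(b) + 1]].
At the point, J = [[7.5000, 11.2500], [-0.2500, -3.713061]] (det J = -25.035460).
Solving J·Δ = −F gives Δ = (0.8401, -0.2823).
Then the next iterate is (a, b)₁ = (-0.6599, -0.7823).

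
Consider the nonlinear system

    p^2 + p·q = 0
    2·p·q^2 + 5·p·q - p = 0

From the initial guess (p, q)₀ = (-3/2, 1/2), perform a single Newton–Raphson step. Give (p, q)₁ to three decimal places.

At (-3/2, 1/2): F = (1.500, -3.000).
Jacobian J = [[2·p + q, p], [2·q^2 + 5·q - 1, 4·p·q + 5·p]].
At the point, J = [[-2.500, -1.500], [2.000, -10.500]] (det J = 29.250).
Solving J·Δ = −F gives Δ = (0.692, -0.154).
Then the next iterate is (p, q)₁ = (-0.808, 0.346).

(-0.808, 0.346)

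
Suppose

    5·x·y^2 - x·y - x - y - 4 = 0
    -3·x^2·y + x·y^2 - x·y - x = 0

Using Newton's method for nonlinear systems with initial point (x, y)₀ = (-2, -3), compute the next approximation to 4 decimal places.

(-1.3552, -1.9395)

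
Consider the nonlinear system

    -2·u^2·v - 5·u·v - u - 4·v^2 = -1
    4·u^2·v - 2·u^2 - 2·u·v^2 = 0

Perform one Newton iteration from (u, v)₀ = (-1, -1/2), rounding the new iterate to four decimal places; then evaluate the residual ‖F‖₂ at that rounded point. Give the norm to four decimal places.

At (-1, -1/2): F = (-0.5000, -3.5000).
Jacobian J = [[-4·u·v - 5·v - 1, -2·u^2 - 5·u - 8·v], [8·u·v - 4·u - 2·v^2, 4·u^2 - 4·u·v]].
At the point, J = [[-0.5000, 7.0000], [7.5000, 2.0000]] (det J = -53.5000).
Solving J·Δ = −F gives Δ = (0.4393, 0.1028).
Then the next iterate is (u, v)₁ = (-0.5607, -0.3972).
Re-evaluating at (-0.5607, -0.3972): F = (0.065825, -0.951342), so ‖F‖₂ = 0.9536.

0.9536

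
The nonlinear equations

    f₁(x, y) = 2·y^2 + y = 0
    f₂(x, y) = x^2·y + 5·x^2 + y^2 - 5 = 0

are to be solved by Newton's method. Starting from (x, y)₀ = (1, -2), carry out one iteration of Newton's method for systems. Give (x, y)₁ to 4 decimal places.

(1.0952, -1.1429)

At (1, -2): F = (6.0000, 2.0000).
Jacobian J = [[0, 4·y + 1], [2·x·y + 10·x, x^2 + 2·y]].
At the point, J = [[0.0000, -7.0000], [6.0000, -3.0000]] (det J = 42.0000).
Solving J·Δ = −F gives Δ = (0.0952, 0.8571).
Then the next iterate is (x, y)₁ = (1.0952, -1.1429).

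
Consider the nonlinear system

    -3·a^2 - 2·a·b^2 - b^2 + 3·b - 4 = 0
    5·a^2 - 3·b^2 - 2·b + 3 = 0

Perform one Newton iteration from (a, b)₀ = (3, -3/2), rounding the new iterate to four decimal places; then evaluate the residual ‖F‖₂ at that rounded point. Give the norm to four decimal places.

19.4200

At (3, -3/2): F = (-51.2500, 44.2500).
Jacobian J = [[-6·a - 2·b^2, -4·a·b - 2·b + 3], [10·a, -6·b - 2]].
At the point, J = [[-22.5000, 24.0000], [30.0000, 7.0000]] (det J = -877.5000).
Solving J·Δ = −F gives Δ = (-1.6191, 0.6175).
Then the next iterate is (a, b)₁ = (1.3809, -0.8825).
Re-evaluating at (1.3809, -0.8825): F = (-15.297868, 11.963005), so ‖F‖₂ = 19.4200.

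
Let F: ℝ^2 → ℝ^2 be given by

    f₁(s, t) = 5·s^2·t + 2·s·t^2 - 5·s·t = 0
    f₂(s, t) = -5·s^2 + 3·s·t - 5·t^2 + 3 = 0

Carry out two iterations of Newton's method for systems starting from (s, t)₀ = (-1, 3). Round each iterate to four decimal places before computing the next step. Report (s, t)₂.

At (-1, 3): F = (12.0000, -56.0000).
Jacobian J = [[10·s·t + 2·t^2 - 5·t, 5·s^2 + 4·s·t - 5·s], [-10·s + 3·t, 3·s - 10·t]].
At the point, J = [[-27.0000, -2.0000], [19.0000, -33.0000]] (det J = 929.0000).
Solving J·Δ = −F gives Δ = (0.5468, -1.3821).
Then the next iterate is (s, t)₁ = (-0.4532, 1.6179).
Round to (-0.4532, 1.6179) and repeat: F = (2.955073, -13.314650), J = [[-10.186622, 0.360022], [9.3857, -17.5386]].
Δ = (0.2683, -0.6156), so (s, t)₂ = (-0.1849, 1.0023).

(-0.1849, 1.0023)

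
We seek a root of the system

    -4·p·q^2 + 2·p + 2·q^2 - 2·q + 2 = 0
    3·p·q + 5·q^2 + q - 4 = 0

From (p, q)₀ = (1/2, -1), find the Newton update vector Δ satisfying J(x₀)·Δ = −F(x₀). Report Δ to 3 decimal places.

(4.500, -2.000)

At (1/2, -1): F = (5.000, -1.500).
Jacobian J = [[-4·q^2 + 2, -8·p·q + 4·q - 2], [3·q, 3·p + 10·q + 1]].
At the point, J = [[-2.000, -2.000], [-3.000, -7.500]] (det J = 9.000).
Solving J·Δ = −F gives Δ = (4.500, -2.000).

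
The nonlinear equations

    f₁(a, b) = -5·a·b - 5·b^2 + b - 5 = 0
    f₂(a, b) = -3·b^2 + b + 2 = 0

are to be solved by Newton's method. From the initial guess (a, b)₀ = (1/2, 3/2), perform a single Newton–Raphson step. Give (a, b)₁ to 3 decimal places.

(-1.073, 1.094)

At (1/2, 3/2): F = (-18.500, -3.250).
Jacobian J = [[-5·b, -5·a - 10·b + 1], [0, -6·b + 1]].
At the point, J = [[-7.500, -16.500], [0.000, -8.000]] (det J = 60.000).
Solving J·Δ = −F gives Δ = (-1.573, -0.406).
Then the next iterate is (a, b)₁ = (-1.073, 1.094).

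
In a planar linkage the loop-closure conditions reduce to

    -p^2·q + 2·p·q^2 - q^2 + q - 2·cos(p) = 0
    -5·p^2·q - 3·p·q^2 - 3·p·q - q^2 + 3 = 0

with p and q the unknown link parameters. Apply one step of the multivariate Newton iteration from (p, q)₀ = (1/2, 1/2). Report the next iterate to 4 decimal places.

(4.9145, -3.3036)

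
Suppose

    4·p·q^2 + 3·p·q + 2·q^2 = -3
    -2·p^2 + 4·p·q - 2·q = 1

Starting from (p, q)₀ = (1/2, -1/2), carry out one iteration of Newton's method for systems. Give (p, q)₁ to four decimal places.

(0.1250, 0.8750)

At (1/2, -1/2): F = (3.2500, -1.5000).
Jacobian J = [[4·q^2 + 3·q, 8·p·q + 3·p + 4·q], [-4·p + 4·q, 4·p - 2]].
At the point, J = [[-0.5000, -2.5000], [-4.0000, 0.0000]] (det J = -10.0000).
Solving J·Δ = −F gives Δ = (-0.3750, 1.3750).
Then the next iterate is (p, q)₁ = (0.1250, 0.8750).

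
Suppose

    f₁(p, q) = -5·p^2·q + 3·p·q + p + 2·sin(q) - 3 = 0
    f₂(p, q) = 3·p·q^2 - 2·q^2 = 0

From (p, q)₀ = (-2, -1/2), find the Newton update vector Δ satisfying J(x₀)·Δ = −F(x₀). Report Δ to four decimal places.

At (-2, -1/2): F = (7.041149, -2.0000).
Jacobian J = [[-10·p·q + 3·q + 1, -5·p^2 + 3·p + 2·cos(q)], [3·q^2, 6·p·q - 4·q]].
At the point, J = [[-10.5000, -24.244835], [0.7500, 8.0000]] (det J = -65.816374).
Solving J·Δ = −F gives Δ = (0.1191, 0.2388).

(0.1191, 0.2388)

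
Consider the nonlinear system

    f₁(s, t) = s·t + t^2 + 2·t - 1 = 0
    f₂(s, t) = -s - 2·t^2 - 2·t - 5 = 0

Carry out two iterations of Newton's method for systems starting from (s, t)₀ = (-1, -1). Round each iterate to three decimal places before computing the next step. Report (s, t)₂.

(-3.000, -1.000)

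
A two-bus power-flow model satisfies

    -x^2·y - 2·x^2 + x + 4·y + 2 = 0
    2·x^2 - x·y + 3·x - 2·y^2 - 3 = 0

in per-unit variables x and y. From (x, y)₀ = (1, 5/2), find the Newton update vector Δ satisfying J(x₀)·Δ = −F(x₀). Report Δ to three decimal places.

At (1, 5/2): F = (8.500, -13.000).
Jacobian J = [[-2·x·y - 4·x + 1, -x^2 + 4], [4·x - y + 3, -x - 4·y]].
At the point, J = [[-8.000, 3.000], [4.500, -11.000]] (det J = 74.500).
Solving J·Δ = −F gives Δ = (0.732, -0.883).

(0.732, -0.883)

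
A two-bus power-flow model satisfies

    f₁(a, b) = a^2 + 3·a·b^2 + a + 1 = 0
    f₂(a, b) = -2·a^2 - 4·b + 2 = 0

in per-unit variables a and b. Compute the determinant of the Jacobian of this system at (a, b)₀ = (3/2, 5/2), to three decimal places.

44.000

J = [[2·a + 3·b^2 + 1, 6·a·b], [-4·a, -4]].
At the point, J = [[22.750, 22.500], [-6.000, -4.000]].
det J = 44.000.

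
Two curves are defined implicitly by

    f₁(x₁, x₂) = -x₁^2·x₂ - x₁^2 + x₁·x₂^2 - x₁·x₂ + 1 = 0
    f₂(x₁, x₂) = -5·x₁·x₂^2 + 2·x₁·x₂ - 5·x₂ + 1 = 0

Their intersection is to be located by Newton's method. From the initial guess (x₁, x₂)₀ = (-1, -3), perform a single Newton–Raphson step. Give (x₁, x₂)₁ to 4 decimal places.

At (-1, -3): F = (-9.0000, 67.0000).
Jacobian J = [[-2·x₁·x₂ - 2·x₁ + x₂^2 - x₂, -x₁^2 + 2·x₁·x₂ - x₁], [-5·x₂^2 + 2·x₂, -10·x₁·x₂ + 2·x₁ - 5]].
At the point, J = [[8.0000, 6.0000], [-51.0000, -37.0000]] (det J = 10.0000).
Solving J·Δ = −F gives Δ = (6.9000, -7.7000).
Then the next iterate is (x₁, x₂)₁ = (5.9000, -10.7000).

(5.9000, -10.7000)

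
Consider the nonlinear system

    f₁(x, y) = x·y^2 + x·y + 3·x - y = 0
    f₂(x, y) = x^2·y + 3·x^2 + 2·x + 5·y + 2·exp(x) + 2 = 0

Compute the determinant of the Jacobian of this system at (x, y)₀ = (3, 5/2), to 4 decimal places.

-1113.4083

J = [[y^2 + y + 3, 2·x·y + x - 1], [2·x·y + 6·x + 2·exp(x) + 2, x^2 + 5]].
At the point, J = [[11.7500, 17.0000], [75.171074, 14.0000]].
det J = -1113.4083.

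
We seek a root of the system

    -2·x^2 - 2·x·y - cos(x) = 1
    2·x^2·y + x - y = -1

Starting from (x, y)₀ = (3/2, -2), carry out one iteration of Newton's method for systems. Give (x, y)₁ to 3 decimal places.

(1.171, -1.747)

At (3/2, -2): F = (0.42926, -4.500).
Jacobian J = [[-4·x - 2·y + sin(x), -2·x], [4·x·y + 1, 2·x^2 - 1]].
At the point, J = [[-1.00251, -3.000], [-11.000, 3.500]] (det J = -36.50877).
Solving J·Δ = −F gives Δ = (-0.329, 0.253).
Then the next iterate is (x, y)₁ = (1.171, -1.747).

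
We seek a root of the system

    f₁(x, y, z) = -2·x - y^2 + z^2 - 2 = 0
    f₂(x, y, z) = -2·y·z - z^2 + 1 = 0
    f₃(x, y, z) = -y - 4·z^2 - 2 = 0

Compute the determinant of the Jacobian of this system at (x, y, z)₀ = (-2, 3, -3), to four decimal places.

-288.0000

J = [[-2, -2·y, 2·z], [0, -2·z, -2·y - 2·z], [0, -1, -8·z]].
At the point, J = [[-2.0000, -6.0000, -6.0000], [0.0000, 6.0000, 0.0000], [0.0000, -1.0000, 24.0000]].
det J = -288.0000.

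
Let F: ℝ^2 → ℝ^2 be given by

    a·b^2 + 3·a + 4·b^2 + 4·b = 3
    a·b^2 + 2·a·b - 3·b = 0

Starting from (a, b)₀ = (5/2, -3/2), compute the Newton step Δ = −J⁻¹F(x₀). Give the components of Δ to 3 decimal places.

(-0.778, 0.583)

At (5/2, -3/2): F = (13.125, 2.625).
Jacobian J = [[b^2 + 3, 2·a·b + 8·b + 4], [b^2 + 2·b, 2·a·b + 2·a - 3]].
At the point, J = [[5.250, -15.500], [-0.750, -5.500]] (det J = -40.500).
Solving J·Δ = −F gives Δ = (-0.778, 0.583).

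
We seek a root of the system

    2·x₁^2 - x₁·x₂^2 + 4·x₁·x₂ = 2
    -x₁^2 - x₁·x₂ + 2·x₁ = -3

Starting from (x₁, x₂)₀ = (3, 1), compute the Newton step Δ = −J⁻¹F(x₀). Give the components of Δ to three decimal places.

(-3.800, 5.333)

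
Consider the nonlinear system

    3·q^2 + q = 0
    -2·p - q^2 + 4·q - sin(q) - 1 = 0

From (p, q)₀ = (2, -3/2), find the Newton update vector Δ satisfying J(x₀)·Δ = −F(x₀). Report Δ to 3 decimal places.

At (2, -3/2): F = (5.250, -12.25251).
Jacobian J = [[0, 6·q + 1], [-2, -2·q - cos(q) + 4]].
At the point, J = [[0.000, -8.000], [-2.000, 6.92926]] (det J = -16.000).
Solving J·Δ = −F gives Δ = (-3.853, 0.656).

(-3.853, 0.656)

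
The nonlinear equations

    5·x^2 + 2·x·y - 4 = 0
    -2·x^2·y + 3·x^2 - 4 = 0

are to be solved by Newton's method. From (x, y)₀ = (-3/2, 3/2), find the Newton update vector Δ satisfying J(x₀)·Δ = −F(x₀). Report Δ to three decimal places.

(0.451, -0.889)

At (-3/2, 3/2): F = (2.750, -4.000).
Jacobian J = [[10·x + 2·y, 2·x], [-4·x·y + 6·x, -2·x^2]].
At the point, J = [[-12.000, -3.000], [0.000, -4.500]] (det J = 54.000).
Solving J·Δ = −F gives Δ = (0.451, -0.889).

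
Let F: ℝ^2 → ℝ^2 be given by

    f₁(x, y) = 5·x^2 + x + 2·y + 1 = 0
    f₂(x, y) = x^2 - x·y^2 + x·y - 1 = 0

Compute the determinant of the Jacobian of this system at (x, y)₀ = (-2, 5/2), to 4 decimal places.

-136.5000

J = [[10·x + 1, 2], [2·x - y^2 + y, -2·x·y + x]].
At the point, J = [[-19.0000, 2.0000], [-7.7500, 8.0000]].
det J = -136.5000.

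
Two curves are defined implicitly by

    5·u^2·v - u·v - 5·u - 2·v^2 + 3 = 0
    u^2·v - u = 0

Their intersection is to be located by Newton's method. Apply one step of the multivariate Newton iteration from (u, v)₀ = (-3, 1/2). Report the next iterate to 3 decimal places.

At (-3, 1/2): F = (41.500, 7.500).
Jacobian J = [[10·u·v - v - 5, 5·u^2 - u - 4·v], [2·u·v - 1, u^2]].
At the point, J = [[-20.500, 46.000], [-4.000, 9.000]] (det J = -0.500).
Solving J·Δ = −F gives Δ = (57.000, 24.500).
Then the next iterate is (u, v)₁ = (54.000, 25.000).

(54.000, 25.000)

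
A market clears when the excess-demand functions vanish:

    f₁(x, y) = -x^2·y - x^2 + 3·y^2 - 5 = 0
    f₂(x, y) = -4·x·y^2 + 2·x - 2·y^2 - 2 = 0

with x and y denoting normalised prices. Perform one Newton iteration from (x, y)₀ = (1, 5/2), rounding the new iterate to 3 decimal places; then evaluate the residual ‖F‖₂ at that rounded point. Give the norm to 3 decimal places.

11.568

At (1, 5/2): F = (10.250, -37.500).
Jacobian J = [[-2·x·y - 2·x, -x^2 + 6·y], [-4·y^2 + 2, -8·x·y - 4·y]].
At the point, J = [[-7.000, 14.000], [-23.000, -30.000]] (det J = 532.000).
Solving J·Δ = −F gives Δ = (-0.409, -0.937).
Then the next iterate is (x, y)₁ = (0.591, 1.563).
Re-evaluating at (0.591, 1.563): F = (1.43370, -11.47912), so ‖F‖₂ = 11.568.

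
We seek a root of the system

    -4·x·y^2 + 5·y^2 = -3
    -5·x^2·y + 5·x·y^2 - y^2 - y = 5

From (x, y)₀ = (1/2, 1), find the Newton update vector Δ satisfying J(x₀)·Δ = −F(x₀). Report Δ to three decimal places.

(13.000, 7.667)

At (1/2, 1): F = (6.000, -5.750).
Jacobian J = [[-4·y^2, -8·x·y + 10·y], [-10·x·y + 5·y^2, -5·x^2 + 10·x·y - 2·y - 1]].
At the point, J = [[-4.000, 6.000], [0.000, 0.750]] (det J = -3.000).
Solving J·Δ = −F gives Δ = (13.000, 7.667).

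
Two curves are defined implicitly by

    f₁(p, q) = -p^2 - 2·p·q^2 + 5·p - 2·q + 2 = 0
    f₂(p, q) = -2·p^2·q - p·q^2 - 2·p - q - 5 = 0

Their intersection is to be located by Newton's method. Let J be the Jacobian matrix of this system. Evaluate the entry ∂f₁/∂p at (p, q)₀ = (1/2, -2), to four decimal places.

-4.0000

∂f₁/∂p = -2·p - 2·q^2 + 5.
At (1/2, -2) this is -4.0000.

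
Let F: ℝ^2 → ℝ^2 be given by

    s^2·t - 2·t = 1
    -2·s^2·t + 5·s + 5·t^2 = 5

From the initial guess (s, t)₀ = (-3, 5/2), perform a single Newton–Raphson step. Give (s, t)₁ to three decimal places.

At (-3, 5/2): F = (16.500, -33.750).
Jacobian J = [[2·s·t, s^2 - 2], [-4·s·t + 5, -2·s^2 + 10·t]].
At the point, J = [[-15.000, 7.000], [35.000, 7.000]] (det J = -350.000).
Solving J·Δ = −F gives Δ = (1.005, -0.204).
Then the next iterate is (s, t)₁ = (-1.995, 2.296).

(-1.995, 2.296)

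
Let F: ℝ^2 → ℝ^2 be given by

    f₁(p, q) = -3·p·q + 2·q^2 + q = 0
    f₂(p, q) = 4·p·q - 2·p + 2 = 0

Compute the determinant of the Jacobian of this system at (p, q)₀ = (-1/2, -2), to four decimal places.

-67.0000

J = [[-3·q, -3·p + 4·q + 1], [4·q - 2, 4·p]].
At the point, J = [[6.0000, -5.5000], [-10.0000, -2.0000]].
det J = -67.0000.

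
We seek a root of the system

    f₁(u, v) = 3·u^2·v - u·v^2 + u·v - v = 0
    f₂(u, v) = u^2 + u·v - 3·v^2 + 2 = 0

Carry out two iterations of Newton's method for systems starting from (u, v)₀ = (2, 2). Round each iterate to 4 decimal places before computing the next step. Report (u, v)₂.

(0.8784, 1.1056)

At (2, 2): F = (18.0000, -2.0000).
Jacobian J = [[6·u·v - v^2 + v, 3·u^2 - 2·u·v + u - 1], [2·u + v, u - 6·v]].
At the point, J = [[22.0000, 5.0000], [6.0000, -10.0000]] (det J = -250.0000).
Solving J·Δ = −F gives Δ = (-0.6800, -0.6080).
Then the next iterate is (u, v)₁ = (1.3200, 1.3920).
Round to (1.3200, 1.3920) and repeat: F = (5.163986, -0.233152), J = [[10.478976, 1.872320], [4.0320, -7.0320]].
Δ = (-0.4416, -0.2864), so (u, v)₂ = (0.8784, 1.1056).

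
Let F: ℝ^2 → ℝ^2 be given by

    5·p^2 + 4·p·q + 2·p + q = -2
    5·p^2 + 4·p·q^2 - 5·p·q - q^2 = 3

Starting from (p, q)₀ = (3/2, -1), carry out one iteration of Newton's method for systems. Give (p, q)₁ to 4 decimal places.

(0.7235, -0.8793)

At (3/2, -1): F = (9.2500, 20.7500).
Jacobian J = [[10·p + 4·q + 2, 4·p + 1], [10·p + 4·q^2 - 5·q, 8·p·q - 5·p - 2·q]].
At the point, J = [[13.0000, 7.0000], [24.0000, -17.5000]] (det J = -395.5000).
Solving J·Δ = −F gives Δ = (-0.7765, 0.1207).
Then the next iterate is (p, q)₁ = (0.7235, -0.8793).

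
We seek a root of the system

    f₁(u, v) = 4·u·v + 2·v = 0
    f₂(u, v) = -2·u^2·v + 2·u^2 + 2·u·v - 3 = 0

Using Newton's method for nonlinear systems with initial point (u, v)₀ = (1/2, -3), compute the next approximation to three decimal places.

(1.214, 2.143)

At (1/2, -3): F = (-12.000, -4.000).
Jacobian J = [[4·v, 4·u + 2], [-4·u·v + 4·u + 2·v, -2·u^2 + 2·u]].
At the point, J = [[-12.000, 4.000], [2.000, 0.500]] (det J = -14.000).
Solving J·Δ = −F gives Δ = (0.714, 5.143).
Then the next iterate is (u, v)₁ = (1.214, 2.143).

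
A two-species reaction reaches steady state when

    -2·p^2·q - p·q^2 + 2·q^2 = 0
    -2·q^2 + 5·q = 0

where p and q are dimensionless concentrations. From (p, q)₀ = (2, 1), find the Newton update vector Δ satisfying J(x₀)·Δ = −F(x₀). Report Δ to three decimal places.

At (2, 1): F = (-8.000, 3.000).
Jacobian J = [[-4·p·q - q^2, -2·p^2 - 2·p·q + 4·q], [0, -4·q + 5]].
At the point, J = [[-9.000, -8.000], [0.000, 1.000]] (det J = -9.000).
Solving J·Δ = −F gives Δ = (1.778, -3.000).

(1.778, -3.000)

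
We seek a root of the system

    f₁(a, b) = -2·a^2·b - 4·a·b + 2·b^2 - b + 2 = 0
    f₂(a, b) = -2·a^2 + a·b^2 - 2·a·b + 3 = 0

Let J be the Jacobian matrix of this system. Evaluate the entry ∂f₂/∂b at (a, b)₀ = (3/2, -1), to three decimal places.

∂f₂/∂b = 2·a·b - 2·a.
At (3/2, -1) this is -6.000.

-6.000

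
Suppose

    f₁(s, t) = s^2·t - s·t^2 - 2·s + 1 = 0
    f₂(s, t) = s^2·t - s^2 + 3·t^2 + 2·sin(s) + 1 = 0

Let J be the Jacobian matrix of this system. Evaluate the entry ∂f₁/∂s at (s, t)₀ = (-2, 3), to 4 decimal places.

-23.0000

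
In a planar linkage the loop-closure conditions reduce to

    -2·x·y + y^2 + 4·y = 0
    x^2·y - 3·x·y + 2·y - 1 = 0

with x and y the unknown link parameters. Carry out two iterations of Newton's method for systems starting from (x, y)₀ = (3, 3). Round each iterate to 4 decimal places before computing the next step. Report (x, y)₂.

(2.5826, 1.2813)

At (3, 3): F = (3.0000, 5.0000).
Jacobian J = [[-2·y, -2·x + 2·y + 4], [2·x·y - 3·y, x^2 - 3·x + 2]].
At the point, J = [[-6.0000, 4.0000], [9.0000, 2.0000]] (det J = -48.0000).
Solving J·Δ = −F gives Δ = (-0.2917, -1.1875).
Then the next iterate is (x, y)₁ = (2.7083, 1.8125).
Round to (2.7083, 1.8125) and repeat: F = (0.717569, 1.193105), J = [[-3.6250, 2.2084], [4.380088, 1.209989]].
Δ = (-0.1257, -0.5312), so (x, y)₂ = (2.5826, 1.2813).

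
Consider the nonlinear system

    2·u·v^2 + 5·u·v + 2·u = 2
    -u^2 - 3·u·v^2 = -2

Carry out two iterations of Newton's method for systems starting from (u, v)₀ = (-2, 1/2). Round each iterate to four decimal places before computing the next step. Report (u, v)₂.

(-1.4738, -1.0330)

At (-2, 1/2): F = (-12.0000, -0.5000).
Jacobian J = [[2·v^2 + 5·v + 2, 4·u·v + 5·u], [-2·u - 3·v^2, -6·u·v]].
At the point, J = [[5.0000, -14.0000], [3.2500, 6.0000]] (det J = 75.5000).
Solving J·Δ = −F gives Δ = (1.0464, -0.4834).
Then the next iterate is (u, v)₁ = (-0.9536, 0.0166).
Round to (-0.9536, 0.0166) and repeat: F = (-3.986874, 1.091435), J = [[2.083551, -4.831319], [1.906373, 0.094979]].
Δ = (-0.5202, -1.0496), so (u, v)₂ = (-1.4738, -1.0330).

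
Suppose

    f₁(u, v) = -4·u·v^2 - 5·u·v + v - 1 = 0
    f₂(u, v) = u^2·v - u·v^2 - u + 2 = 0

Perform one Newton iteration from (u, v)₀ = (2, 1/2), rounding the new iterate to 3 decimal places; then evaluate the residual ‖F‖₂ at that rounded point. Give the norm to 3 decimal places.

2.102

At (2, 1/2): F = (-7.500, 1.500).
Jacobian J = [[-4·v^2 - 5·v, -8·u·v - 5·u + 1], [2·u·v - v^2 - 1, u^2 - 2·u·v]].
At the point, J = [[-3.500, -17.000], [0.750, 2.000]] (det J = 5.750).
Solving J·Δ = −F gives Δ = (-1.826, -0.065).
Then the next iterate is (u, v)₁ = (0.174, 0.435).
Re-evaluating at (0.174, 0.435): F = (-1.07515, 1.80624), so ‖F‖₂ = 2.102.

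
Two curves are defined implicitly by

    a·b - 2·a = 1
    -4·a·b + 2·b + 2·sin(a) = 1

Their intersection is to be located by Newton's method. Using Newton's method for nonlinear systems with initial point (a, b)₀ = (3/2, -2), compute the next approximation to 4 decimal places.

At (3/2, -2): F = (-7.0000, 8.994990).
Jacobian J = [[b - 2, a], [-4·b + 2·cos(a), -4·a + 2]].
At the point, J = [[-4.0000, 1.5000], [8.141474, -4.0000]] (det J = 3.787788).
Solving J·Δ = −F gives Δ = (-3.8301, -5.5469).
Then the next iterate is (a, b)₁ = (-2.3301, -7.5469).

(-2.3301, -7.5469)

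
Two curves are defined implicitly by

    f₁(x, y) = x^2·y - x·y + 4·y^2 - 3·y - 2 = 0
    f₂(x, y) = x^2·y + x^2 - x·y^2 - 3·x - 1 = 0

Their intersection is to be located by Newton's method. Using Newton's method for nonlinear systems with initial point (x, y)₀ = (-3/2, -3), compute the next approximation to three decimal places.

(-1.154, -1.456)

At (-3/2, -3): F = (31.750, 12.500).
Jacobian J = [[2·x·y - y, x^2 - x + 8·y - 3], [2·x·y + 2·x - y^2 - 3, x^2 - 2·x·y]].
At the point, J = [[12.000, -23.250], [-6.000, -6.750]] (det J = -220.500).
Solving J·Δ = −F gives Δ = (0.346, 1.544).
Then the next iterate is (x, y)₁ = (-1.154, -1.456).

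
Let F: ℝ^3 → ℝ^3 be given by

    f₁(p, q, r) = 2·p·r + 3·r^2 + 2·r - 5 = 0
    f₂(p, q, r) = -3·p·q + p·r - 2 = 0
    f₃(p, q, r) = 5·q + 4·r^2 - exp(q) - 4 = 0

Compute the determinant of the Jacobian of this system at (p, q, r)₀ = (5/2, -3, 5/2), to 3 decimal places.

440.526

J = [[2·r, 0, 2·p + 6·r + 2], [-3·q + r, -3·p, p], [0, -exp(q) + 5, 8·r]].
At the point, J = [[5.000, 0.000, 22.000], [11.500, -7.500, 2.500], [0.000, 4.95021, 20.000]].
det J = 440.526.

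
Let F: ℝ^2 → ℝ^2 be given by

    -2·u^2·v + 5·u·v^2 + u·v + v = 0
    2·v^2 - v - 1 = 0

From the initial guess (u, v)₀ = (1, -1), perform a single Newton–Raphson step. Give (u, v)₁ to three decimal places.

At (1, -1): F = (5.000, 2.000).
Jacobian J = [[-4·u·v + 5·v^2 + v, -2·u^2 + 10·u·v + u + 1], [0, 4·v - 1]].
At the point, J = [[8.000, -10.000], [0.000, -5.000]] (det J = -40.000).
Solving J·Δ = −F gives Δ = (-0.125, 0.400).
Then the next iterate is (u, v)₁ = (0.875, -0.600).

(0.875, -0.600)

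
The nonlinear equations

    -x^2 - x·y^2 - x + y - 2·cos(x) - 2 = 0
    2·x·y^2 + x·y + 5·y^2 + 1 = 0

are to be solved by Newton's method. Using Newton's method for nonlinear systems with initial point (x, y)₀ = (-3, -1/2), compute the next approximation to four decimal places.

(-1.2049, 0.6250)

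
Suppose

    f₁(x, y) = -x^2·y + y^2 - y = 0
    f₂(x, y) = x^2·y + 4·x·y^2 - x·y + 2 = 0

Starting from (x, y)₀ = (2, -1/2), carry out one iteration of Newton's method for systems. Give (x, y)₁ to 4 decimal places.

(2.1000, -0.0083)

At (2, -1/2): F = (2.7500, 3.0000).
Jacobian J = [[-2·x·y, -x^2 + 2·y - 1], [2·x·y + 4·y^2 - y, x^2 + 8·x·y - x]].
At the point, J = [[2.0000, -6.0000], [-0.5000, -6.0000]] (det J = -15.0000).
Solving J·Δ = −F gives Δ = (0.1000, 0.4917).
Then the next iterate is (x, y)₁ = (2.1000, -0.0083).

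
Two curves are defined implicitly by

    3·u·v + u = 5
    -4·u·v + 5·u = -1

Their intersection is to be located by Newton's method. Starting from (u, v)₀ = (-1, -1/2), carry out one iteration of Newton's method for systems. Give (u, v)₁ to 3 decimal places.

(0.895, -2.316)

At (-1, -1/2): F = (-4.500, -6.000).
Jacobian J = [[3·v + 1, 3·u], [-4·v + 5, -4·u]].
At the point, J = [[-0.500, -3.000], [7.000, 4.000]] (det J = 19.000).
Solving J·Δ = −F gives Δ = (1.895, -1.816).
Then the next iterate is (u, v)₁ = (0.895, -2.316).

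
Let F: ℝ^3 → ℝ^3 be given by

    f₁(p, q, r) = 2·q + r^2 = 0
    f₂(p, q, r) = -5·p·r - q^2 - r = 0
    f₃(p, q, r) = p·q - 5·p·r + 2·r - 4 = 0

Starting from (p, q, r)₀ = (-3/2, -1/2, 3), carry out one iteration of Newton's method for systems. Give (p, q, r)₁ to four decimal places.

(-0.8315, -0.0241, 1.5080)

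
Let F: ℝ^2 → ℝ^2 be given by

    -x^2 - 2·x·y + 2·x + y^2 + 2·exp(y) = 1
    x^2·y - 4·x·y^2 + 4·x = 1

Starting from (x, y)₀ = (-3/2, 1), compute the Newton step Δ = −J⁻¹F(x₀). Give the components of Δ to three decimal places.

At (-3/2, 1): F = (3.18656, 1.250).
Jacobian J = [[-2·x - 2·y + 2, -2·x + 2·y + 2·exp(y)], [2·x·y - 4·y^2 + 4, x^2 - 8·x·y]].
At the point, J = [[3.000, 10.43656], [-3.000, 14.250]] (det J = 74.05969).
Solving J·Δ = −F gives Δ = (-0.437, -0.180).

(-0.437, -0.180)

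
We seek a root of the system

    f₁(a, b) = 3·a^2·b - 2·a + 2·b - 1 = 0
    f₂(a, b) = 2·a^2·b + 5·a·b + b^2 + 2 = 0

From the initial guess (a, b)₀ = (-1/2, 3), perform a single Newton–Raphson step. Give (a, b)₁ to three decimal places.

At (-1/2, 3): F = (8.250, 5.000).
Jacobian J = [[6·a·b - 2, 3·a^2 + 2], [4·a·b + 5·b, 2·a^2 + 5·a + 2·b]].
At the point, J = [[-11.000, 2.750], [9.000, 4.000]] (det J = -68.750).
Solving J·Δ = −F gives Δ = (0.280, -1.880).
Then the next iterate is (a, b)₁ = (-0.220, 1.120).

(-0.220, 1.120)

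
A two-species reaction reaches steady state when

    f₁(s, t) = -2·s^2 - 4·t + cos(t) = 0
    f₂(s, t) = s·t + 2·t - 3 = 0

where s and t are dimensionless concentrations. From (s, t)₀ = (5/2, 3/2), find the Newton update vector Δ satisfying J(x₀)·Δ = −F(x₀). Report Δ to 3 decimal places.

(-1.712, -0.263)

At (5/2, 3/2): F = (-18.42926, 3.750).
Jacobian J = [[-4·s, -sin(t) - 4], [t, s + 2]].
At the point, J = [[-10.000, -4.99749], [1.500, 4.500]] (det J = -37.50376).
Solving J·Δ = −F gives Δ = (-1.712, -0.263).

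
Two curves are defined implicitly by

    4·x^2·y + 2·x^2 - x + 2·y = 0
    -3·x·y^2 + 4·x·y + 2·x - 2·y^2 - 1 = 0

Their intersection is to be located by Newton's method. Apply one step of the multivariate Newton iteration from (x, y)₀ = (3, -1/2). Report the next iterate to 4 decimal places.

At (3, -1/2): F = (-4.0000, -3.7500).
Jacobian J = [[8·x·y + 4·x - 1, 4·x^2 + 2], [-3·y^2 + 4·y + 2, -6·x·y + 4·x - 4·y]].
At the point, J = [[-1.0000, 38.0000], [-0.7500, 23.0000]] (det J = 5.5000).
Solving J·Δ = −F gives Δ = (-9.1818, -0.1364).
Then the next iterate is (x, y)₁ = (-6.1818, -0.6364).

(-6.1818, -0.6364)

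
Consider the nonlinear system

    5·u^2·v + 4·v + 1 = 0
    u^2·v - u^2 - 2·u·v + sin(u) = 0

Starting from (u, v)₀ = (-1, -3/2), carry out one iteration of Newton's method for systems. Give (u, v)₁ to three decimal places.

(-0.386, -1.135)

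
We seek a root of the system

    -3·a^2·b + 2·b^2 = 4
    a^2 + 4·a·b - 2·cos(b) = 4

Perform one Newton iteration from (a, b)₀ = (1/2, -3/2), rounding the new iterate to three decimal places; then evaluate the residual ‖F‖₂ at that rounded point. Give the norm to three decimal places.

11.930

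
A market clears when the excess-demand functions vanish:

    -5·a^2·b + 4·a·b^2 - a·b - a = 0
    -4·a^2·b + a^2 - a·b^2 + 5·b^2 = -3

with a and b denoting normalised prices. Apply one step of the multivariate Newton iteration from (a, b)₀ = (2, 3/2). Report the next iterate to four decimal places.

(1.3325, 2.1573)

At (2, 3/2): F = (-17.0000, -10.2500).
Jacobian J = [[-10·a·b + 4·b^2 - b - 1, -5·a^2 + 8·a·b - a], [-8·a·b + 2·a - b^2, -4·a^2 - 2·a·b + 10·b]].
At the point, J = [[-23.5000, 2.0000], [-22.2500, -7.0000]] (det J = 209.0000).
Solving J·Δ = −F gives Δ = (-0.6675, 0.6573).
Then the next iterate is (a, b)₁ = (1.3325, 2.1573).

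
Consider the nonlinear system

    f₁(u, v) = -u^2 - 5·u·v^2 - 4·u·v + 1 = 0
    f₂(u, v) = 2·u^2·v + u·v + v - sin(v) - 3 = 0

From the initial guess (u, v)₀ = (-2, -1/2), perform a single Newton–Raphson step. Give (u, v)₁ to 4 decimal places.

At (-2, -1/2): F = (-4.5000, -6.020574).
Jacobian J = [[-2·u - 5·v^2 - 4·v, -10·u·v - 4·u], [4·u·v + v, 2·u^2 + u - cos(v) + 1]].
At the point, J = [[4.7500, -2.0000], [3.5000, 6.122417]] (det J = 36.081483).
Solving J·Δ = −F gives Δ = (1.0973, 0.3561).
Then the next iterate is (u, v)₁ = (-0.9027, -0.1439).

(-0.9027, -0.1439)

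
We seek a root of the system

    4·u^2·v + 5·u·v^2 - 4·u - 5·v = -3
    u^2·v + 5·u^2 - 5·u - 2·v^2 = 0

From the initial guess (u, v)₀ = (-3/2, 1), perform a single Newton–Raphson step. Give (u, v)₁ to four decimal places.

At (-3/2, 1): F = (5.5000, 19.0000).
Jacobian J = [[8·u·v + 5·v^2 - 4, 4·u^2 + 10·u·v - 5], [2·u·v + 10·u - 5, u^2 - 4·v]].
At the point, J = [[-11.0000, -11.0000], [-23.0000, -1.7500]] (det J = -233.7500).
Solving J·Δ = −F gives Δ = (0.8529, -0.3529).
Then the next iterate is (u, v)₁ = (-0.6471, 0.6471).

(-0.6471, 0.6471)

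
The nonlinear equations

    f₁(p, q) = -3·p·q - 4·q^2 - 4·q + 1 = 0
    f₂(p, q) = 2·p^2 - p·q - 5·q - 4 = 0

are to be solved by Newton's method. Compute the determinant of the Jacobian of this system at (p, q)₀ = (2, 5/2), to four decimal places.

217.5000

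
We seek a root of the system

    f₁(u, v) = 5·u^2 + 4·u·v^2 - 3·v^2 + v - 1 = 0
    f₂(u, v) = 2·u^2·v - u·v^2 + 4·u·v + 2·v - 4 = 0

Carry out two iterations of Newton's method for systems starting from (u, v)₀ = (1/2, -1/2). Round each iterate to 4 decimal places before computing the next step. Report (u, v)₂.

(0.6592, 1.0343)

At (1/2, -1/2): F = (-0.5000, -6.3750).
Jacobian J = [[10·u + 4·v^2, 8·u·v - 6·v + 1], [4·u·v - v^2 + 4·v, 2·u^2 - 2·u·v + 4·u + 2]].
At the point, J = [[6.0000, 2.0000], [-3.2500, 5.0000]] (det J = 36.5000).
Solving J·Δ = −F gives Δ = (-0.2808, 1.0925).
Then the next iterate is (u, v)₁ = (0.2192, 0.5925).
Round to (0.2192, 0.5925) and repeat: F = (-0.912619, -2.315510), J = [[3.596225, -1.515992], [2.538448, 2.713145]].
Δ = (0.4400, 0.4418), so (u, v)₂ = (0.6592, 1.0343).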